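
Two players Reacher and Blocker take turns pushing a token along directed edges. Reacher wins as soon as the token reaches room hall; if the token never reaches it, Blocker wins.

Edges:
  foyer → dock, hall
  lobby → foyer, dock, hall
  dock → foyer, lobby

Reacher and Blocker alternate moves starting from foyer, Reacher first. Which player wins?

Reacher

Track states (vertex, player-to-move).
A0 = {(hall,Reacher), (hall,Blocker)}
A1: add {(foyer,Reacher), (lobby,Reacher)}.
(foyer,Reacher) ∈ A1 ⇒ Reacher forces the target.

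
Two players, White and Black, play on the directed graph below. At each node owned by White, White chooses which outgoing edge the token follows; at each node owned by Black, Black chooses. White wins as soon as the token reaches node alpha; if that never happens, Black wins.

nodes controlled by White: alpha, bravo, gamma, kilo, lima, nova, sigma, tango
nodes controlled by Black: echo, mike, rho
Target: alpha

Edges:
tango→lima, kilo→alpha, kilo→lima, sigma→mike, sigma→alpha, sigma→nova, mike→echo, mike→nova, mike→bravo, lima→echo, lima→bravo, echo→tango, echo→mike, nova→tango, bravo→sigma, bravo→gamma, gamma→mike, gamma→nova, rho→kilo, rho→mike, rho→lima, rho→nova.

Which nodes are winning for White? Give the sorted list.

alpha, bravo, gamma, kilo, lima, nova, sigma, tango

A0 = {alpha}
A1: add {kilo, sigma} — kilo (White) has kilo→alpha; sigma (White) has sigma→alpha.
A2: add {bravo} — bravo (White) has bravo→sigma.
A3: add {lima} — lima (White) has lima→bravo.
A4: add {tango} — tango (White) has tango→lima.
A5: add {nova} — nova (White) has nova→tango.
A6: add {gamma} — gamma (White) has gamma→nova.
A7 = A6; e.g. mike (Black) can still go to echo. Fixed point.
White's winning region = {alpha, bravo, gamma, kilo, lima, nova, sigma, tango}.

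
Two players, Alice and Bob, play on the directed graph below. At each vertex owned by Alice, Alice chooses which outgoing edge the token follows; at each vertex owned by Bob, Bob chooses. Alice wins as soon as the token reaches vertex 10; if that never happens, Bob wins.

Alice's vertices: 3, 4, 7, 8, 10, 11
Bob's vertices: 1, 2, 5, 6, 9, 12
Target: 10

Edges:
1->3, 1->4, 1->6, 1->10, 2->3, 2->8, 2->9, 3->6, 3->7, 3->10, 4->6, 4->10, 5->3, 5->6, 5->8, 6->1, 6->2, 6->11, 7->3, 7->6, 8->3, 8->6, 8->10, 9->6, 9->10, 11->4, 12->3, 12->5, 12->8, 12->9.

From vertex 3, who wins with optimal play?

Alice

A0 = {10}
A1: add {3, 4, 8} — 3 (Alice) has 3→10; 4 (Alice) has 4→10; 8 (Alice) has 8→10.
3 ∈ A1, so Alice can force the target.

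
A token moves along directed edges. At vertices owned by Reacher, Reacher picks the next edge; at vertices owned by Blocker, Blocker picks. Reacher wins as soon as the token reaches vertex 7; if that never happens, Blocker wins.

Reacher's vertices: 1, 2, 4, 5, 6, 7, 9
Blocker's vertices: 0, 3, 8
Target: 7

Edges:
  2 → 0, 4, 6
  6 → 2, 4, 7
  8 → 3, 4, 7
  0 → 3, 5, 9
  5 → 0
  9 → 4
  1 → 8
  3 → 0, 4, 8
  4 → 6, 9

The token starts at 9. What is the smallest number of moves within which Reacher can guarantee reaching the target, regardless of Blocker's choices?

A0 = {7}
A1: add {6} — 6 (Reacher) has 6→7.
A2: add {2, 4} — 2 (Reacher) has 2→6; 4 (Reacher) has 4→6.
A3: add {9} — 9 (Reacher) has 9→4.
A4 = A3; e.g. 0 (Blocker) can still go to 3. Fixed point.
9 enters the attractor at level 3, so Reacher can force the target in 3 moves from there.

3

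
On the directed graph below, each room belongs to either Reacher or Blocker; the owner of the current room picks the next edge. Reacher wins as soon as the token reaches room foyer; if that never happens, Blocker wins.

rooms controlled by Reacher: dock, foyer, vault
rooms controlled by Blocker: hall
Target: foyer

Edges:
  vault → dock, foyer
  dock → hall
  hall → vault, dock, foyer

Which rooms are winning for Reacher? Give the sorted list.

A0 = {foyer}
A1: add {vault} — vault (Reacher) has vault→foyer.
A2 = A1; e.g. dock (Reacher) has no edge into A1. Fixed point.
Reacher's winning region = {foyer, vault}.

foyer, vault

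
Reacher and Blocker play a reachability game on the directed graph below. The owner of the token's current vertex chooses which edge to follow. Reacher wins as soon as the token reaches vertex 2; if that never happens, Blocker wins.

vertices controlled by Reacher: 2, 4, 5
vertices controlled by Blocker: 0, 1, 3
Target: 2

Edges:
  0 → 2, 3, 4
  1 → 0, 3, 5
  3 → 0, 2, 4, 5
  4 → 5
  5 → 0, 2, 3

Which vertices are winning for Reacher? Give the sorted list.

2, 4, 5

A0 = {2}
A1: add {5} — 5 (Reacher) has 5→2.
A2: add {4} — 4 (Reacher) has 4→5.
A3 = A2; e.g. 0 (Blocker) can still go to 3. Fixed point.
Reacher's winning region = {2, 4, 5}.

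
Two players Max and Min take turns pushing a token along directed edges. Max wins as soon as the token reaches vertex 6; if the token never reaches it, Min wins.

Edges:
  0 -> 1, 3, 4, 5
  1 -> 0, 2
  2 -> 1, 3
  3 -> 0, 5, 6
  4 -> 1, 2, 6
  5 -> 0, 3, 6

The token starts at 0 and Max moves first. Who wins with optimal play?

Track states (vertex, player-to-move).
A0 = {(6,Max), (6,Min)}
A1: add {(3,Max), (4,Max), (5,Max)}.
A2 = A1; e.g. (0,Max) stays out. (0,Max) never enters ⇒ Min avoids the target.

Min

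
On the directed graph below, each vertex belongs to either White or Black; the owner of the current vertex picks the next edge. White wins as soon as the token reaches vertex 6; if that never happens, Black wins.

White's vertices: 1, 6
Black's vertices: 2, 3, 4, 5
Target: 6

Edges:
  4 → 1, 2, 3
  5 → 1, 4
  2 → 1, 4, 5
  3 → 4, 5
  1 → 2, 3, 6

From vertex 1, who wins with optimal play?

A0 = {6}
A1: add {1} — 1 (White) has 1→6.
A2 = A1; e.g. 2 (Black) can still go to 4. Fixed point.
1 ∈ A1, so White can force the target.

White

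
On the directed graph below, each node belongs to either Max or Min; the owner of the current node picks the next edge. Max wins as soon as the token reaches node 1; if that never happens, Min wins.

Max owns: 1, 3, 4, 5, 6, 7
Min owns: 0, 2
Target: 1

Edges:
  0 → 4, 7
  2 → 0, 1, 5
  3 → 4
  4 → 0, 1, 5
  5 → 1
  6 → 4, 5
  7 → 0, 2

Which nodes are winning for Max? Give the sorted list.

A0 = {1}
A1: add {4, 5} — 4 (Max) has 4→1; 5 (Max) has 5→1.
A2: add {3, 6} — 3 (Max) has 3→4; 6 (Max) has 6→4.
A3 = A2; e.g. 0 (Min) can still go to 7. Fixed point.
Max's winning region = {1, 3, 4, 5, 6}.

1, 3, 4, 5, 6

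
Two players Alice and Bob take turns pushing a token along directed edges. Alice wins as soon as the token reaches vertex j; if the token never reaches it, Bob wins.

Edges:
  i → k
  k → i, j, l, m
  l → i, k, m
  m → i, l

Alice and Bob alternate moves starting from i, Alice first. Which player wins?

Track states (vertex, player-to-move).
A0 = {(j,Alice), (j,Bob)}
A1: add {(k,Alice)}.
A2: add {(i,Bob)}.
A3: add {(l,Alice), (m,Alice)}.
A4 = A3; e.g. (i,Alice) stays out. (i,Alice) never enters ⇒ Bob avoids the target.

Bob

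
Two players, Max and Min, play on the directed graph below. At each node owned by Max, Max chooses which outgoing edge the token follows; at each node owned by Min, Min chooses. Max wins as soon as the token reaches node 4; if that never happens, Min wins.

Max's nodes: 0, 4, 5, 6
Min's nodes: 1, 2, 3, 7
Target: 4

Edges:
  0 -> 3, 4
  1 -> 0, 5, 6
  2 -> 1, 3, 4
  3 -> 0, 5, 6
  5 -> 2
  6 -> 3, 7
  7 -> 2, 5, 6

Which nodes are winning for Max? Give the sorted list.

A0 = {4}
A1: add {0} — 0 (Max) has 0→4.
A2 = A1; e.g. 1 (Min) can still go to 5. Fixed point.
Max's winning region = {0, 4}.

0, 4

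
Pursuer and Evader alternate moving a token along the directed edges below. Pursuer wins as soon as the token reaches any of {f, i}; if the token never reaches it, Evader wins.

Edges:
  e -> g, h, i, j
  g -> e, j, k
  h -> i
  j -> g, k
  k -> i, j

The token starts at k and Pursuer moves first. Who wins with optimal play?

Track states (vertex, player-to-move).
A0 = {(f,Pursuer), (f,Evader), (i,Pursuer), (i,Evader)}
A1: add {(e,Pursuer), (h,Pursuer), (h,Evader), (k,Pursuer)}.
(k,Pursuer) ∈ A1 ⇒ Pursuer forces the target.

Pursuer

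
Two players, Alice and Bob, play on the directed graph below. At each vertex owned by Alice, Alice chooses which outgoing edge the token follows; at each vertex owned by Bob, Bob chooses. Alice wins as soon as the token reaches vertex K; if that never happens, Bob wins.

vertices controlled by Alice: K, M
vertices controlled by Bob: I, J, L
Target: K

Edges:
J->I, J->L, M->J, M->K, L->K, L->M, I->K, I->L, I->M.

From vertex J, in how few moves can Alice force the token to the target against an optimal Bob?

A0 = {K}
A1: add {M} — M (Alice) has M→K.
A2: add {L} — L (Bob): all of {K, M} already in.
A3: add {I} — I (Bob): all of {K, L, M} already in.
A4: add {J} — J (Bob): all of {I, L} already in.
A4 = all vertices. Fixed point.
J enters the attractor at level 4, so Alice can force the target in 4 moves from there.

4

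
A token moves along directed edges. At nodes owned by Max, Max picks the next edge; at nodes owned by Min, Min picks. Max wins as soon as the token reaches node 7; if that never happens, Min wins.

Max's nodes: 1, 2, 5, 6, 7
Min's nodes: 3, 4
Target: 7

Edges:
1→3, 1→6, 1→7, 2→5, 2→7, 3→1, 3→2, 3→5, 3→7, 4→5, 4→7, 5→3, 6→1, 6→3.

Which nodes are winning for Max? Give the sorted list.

A0 = {7}
A1: add {1, 2} — 1 (Max) has 1→7; 2 (Max) has 2→7.
A2: add {6} — 6 (Max) has 6→1.
A3 = A2; e.g. 3 (Min) can still go to 5. Fixed point.
Max's winning region = {1, 2, 6, 7}.

1, 2, 6, 7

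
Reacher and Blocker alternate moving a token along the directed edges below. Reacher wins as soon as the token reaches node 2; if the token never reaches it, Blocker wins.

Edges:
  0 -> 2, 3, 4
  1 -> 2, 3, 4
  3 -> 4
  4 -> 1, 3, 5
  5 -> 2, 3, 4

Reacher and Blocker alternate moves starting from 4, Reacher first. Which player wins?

Track states (vertex, player-to-move).
A0 = {(2,Reacher), (2,Blocker)}
A1: add {(0,Reacher), (1,Reacher), (5,Reacher)}.
A2 = A1; e.g. (0,Blocker) stays out. (4,Reacher) never enters ⇒ Blocker avoids the target.

Blocker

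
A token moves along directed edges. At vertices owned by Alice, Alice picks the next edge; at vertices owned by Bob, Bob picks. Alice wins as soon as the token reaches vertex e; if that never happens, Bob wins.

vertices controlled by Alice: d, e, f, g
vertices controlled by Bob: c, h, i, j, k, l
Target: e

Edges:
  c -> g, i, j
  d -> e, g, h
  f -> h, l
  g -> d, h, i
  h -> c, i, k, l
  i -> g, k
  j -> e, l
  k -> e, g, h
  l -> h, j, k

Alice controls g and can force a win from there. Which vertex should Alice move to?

d

A0 = {e}
A1: add {d} — d (Alice) has d→e.
A2: add {g} — g (Alice) has g→d.
A3 = A2; e.g. c (Bob) can still go to i. Fixed point.
From g, successor d is in the attractor (rank 1); the other successors h, i are not.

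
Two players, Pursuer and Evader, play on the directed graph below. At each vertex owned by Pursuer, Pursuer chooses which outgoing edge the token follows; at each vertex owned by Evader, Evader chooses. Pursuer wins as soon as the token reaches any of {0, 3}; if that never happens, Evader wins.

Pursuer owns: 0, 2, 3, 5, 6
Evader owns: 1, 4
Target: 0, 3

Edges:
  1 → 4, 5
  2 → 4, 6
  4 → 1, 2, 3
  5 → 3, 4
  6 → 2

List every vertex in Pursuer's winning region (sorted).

A0 = {0, 3}
A1: add {5} — 5 (Pursuer) has 5→3.
A2 = A1; e.g. 1 (Evader) can still go to 4. Fixed point.
Pursuer's winning region = {0, 3, 5}.

0, 3, 5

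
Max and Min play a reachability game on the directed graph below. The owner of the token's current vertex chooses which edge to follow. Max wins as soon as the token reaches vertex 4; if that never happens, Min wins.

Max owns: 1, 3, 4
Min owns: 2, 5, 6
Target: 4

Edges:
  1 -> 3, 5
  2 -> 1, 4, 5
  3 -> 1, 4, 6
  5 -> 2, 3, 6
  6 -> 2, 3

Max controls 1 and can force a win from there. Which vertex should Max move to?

A0 = {4}
A1: add {3} — 3 (Max) has 3→4.
A2: add {1} — 1 (Max) has 1→3.
A3 = A2; e.g. 2 (Min) can still go to 5. Fixed point.
From 1, successor 3 is in the attractor (rank 1); the other successor 5 is not.

3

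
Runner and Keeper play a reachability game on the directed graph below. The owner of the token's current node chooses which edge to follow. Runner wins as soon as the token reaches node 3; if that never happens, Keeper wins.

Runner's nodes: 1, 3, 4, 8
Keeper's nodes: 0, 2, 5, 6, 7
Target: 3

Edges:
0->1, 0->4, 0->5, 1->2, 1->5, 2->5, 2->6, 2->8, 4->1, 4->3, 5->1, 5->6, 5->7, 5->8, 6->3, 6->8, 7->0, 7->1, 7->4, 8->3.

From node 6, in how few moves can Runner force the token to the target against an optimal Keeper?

A0 = {3}
A1: add {4, 8} — 4 (Runner) has 4→3; 8 (Runner) has 8→3.
A2: add {6} — 6 (Keeper): all of {3, 8} already in.
A3 = A2; e.g. 0 (Keeper) can still go to 1. Fixed point.
6 enters the attractor at level 2, so Runner can force the target in 2 moves from there.

2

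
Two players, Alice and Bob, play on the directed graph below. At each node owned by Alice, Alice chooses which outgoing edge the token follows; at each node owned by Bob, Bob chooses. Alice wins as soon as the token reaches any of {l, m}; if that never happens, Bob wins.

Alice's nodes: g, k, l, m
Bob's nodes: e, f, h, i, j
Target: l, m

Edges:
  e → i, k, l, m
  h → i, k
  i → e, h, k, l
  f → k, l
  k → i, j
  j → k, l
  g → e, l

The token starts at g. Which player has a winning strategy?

Alice

A0 = {l, m}
A1: add {g} — g (Alice) has g→l.
A2 = A1; e.g. e (Bob) can still go to i. Fixed point.
g ∈ A1, so Alice can force the target.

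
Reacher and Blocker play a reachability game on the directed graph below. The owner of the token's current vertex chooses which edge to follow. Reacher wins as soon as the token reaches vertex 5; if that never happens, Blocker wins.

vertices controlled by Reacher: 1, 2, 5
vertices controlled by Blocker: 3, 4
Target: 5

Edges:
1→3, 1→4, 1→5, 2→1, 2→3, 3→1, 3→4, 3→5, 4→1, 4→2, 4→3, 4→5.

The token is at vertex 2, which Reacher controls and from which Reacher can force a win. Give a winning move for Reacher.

A0 = {5}
A1: add {1} — 1 (Reacher) has 1→5.
A2: add {2} — 2 (Reacher) has 2→1.
A3 = A2; e.g. 3 (Blocker) can still go to 4. Fixed point.
From 2, successor 1 is in the attractor (rank 1); the other successor 3 is not.

1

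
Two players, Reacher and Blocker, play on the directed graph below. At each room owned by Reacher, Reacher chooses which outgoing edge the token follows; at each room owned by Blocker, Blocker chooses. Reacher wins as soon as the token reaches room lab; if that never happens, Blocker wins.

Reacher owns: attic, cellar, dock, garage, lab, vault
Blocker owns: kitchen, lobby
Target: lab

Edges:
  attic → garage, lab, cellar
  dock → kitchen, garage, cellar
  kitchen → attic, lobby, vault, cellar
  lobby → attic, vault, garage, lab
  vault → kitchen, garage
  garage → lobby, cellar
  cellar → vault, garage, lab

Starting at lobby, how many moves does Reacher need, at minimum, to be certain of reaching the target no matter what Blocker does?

4

A0 = {lab}
A1: add {attic, cellar} — attic (Reacher) has attic→lab; cellar (Reacher) has cellar→lab.
A2: add {dock, garage} — dock (Reacher) has dock→cellar; garage (Reacher) has garage→cellar.
A3: add {vault} — vault (Reacher) has vault→garage.
A4: add {lobby} — lobby (Blocker): all of {attic, vault, garage, lab} already in.
lobby enters the attractor at level 4, so Reacher can force the target in 4 moves from there.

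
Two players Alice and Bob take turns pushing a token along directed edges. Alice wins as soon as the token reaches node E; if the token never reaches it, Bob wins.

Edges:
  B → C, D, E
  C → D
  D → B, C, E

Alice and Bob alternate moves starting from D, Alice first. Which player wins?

Alice

Track states (vertex, player-to-move).
A0 = {(E,Alice), (E,Bob)}
A1: add {(B,Alice), (D,Alice)}.
(D,Alice) ∈ A1 ⇒ Alice forces the target.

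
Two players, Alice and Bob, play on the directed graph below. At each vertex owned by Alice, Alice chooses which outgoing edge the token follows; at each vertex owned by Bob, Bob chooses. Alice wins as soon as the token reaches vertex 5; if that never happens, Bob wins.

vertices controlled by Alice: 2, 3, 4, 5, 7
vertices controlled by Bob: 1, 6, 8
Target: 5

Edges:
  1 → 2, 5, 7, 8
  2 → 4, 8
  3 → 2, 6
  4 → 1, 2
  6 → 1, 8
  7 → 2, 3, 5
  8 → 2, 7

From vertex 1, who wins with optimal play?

Bob

A0 = {5}
A1: add {7} — 7 (Alice) has 7→5.
A2 = A1; e.g. 1 (Bob) can still go to 2. Fixed point.
1 never enters the attractor, so Bob can avoid the target forever.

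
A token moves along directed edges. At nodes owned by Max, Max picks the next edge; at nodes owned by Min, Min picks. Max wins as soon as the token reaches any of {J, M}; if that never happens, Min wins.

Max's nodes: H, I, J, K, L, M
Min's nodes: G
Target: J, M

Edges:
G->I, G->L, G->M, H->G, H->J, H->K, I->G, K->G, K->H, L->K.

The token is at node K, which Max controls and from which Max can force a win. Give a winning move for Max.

H

A0 = {J, M}
A1: add {H} — H (Max) has H→J.
A2: add {K} — K (Max) has K→H.
A3: add {L} — L (Max) has L→K.
A4 = A3; e.g. G (Min) can still go to I. Fixed point.
From K, successor H is in the attractor (rank 1); the other successor G is not.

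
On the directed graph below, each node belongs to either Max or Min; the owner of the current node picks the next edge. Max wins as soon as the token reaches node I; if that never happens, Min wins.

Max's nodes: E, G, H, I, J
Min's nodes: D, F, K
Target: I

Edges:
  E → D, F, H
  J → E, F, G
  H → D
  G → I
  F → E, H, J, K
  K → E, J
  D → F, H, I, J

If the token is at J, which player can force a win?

Max

A0 = {I}
A1: add {G} — G (Max) has G→I.
A2: add {J} — J (Max) has J→G.
A3 = A2; e.g. D (Min) can still go to F. Fixed point.
J ∈ A2, so Max can force the target.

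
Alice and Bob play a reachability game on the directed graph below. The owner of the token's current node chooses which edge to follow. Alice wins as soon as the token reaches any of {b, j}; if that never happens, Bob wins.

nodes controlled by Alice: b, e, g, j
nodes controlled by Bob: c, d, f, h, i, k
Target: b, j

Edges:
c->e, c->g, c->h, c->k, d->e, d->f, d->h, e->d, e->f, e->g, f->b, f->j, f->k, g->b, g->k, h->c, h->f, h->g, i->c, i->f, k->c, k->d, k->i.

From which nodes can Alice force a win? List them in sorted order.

A0 = {b, j}
A1: add {g} — g (Alice) has g→b.
A2: add {e} — e (Alice) has e→g.
A3 = A2; e.g. c (Bob) can still go to h. Fixed point.
Alice's winning region = {b, e, g, j}.

b, e, g, j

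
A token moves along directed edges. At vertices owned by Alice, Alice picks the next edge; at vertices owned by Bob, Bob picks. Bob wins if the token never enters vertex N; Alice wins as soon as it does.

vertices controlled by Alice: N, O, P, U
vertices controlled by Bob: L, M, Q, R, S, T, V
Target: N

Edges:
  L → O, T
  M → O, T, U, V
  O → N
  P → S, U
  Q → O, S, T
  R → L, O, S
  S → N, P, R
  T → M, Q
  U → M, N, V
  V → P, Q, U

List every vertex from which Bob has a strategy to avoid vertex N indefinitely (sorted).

L, M, Q, R, S, T, V

A0 = {N}
A1: add {O, U} — O (Alice) has O→N; U (Alice) has U→N.
A2: add {P} — P (Alice) has P→U.
A3 = A2; e.g. L (Bob) can still go to T. Fixed point.
Alice's attractor = {N, O, P, U}; Bob avoids the target exactly from the complement.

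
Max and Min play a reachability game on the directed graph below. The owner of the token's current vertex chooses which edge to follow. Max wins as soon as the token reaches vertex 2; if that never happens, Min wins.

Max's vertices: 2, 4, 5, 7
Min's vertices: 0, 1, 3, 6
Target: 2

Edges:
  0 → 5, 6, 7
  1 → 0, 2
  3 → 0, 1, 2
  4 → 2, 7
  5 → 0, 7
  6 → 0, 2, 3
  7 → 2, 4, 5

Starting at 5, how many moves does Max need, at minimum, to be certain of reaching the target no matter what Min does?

2

A0 = {2}
A1: add {4, 7} — 4 (Max) has 4→2; 7 (Max) has 7→2.
A2: add {5} — 5 (Max) has 5→7.
A3 = A2; e.g. 0 (Min) can still go to 6. Fixed point.
5 enters the attractor at level 2, so Max can force the target in 2 moves from there.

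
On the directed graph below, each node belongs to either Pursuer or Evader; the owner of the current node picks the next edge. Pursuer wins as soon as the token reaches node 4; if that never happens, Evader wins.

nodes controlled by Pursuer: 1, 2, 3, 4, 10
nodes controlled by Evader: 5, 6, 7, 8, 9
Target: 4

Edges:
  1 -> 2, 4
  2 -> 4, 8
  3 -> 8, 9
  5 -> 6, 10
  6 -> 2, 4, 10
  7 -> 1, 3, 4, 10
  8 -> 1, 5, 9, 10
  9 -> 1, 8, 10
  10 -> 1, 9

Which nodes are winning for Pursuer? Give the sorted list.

1, 2, 4, 5, 6, 10

A0 = {4}
A1: add {1, 2} — 1 (Pursuer) has 1→4; 2 (Pursuer) has 2→4.
A2: add {10} — 10 (Pursuer) has 10→1.
A3: add {6} — 6 (Evader): all of {2, 4, 10} already in.
A4: add {5} — 5 (Evader): all of {6, 10} already in.
A5 = A4; e.g. 3 (Pursuer) has no edge into A4. Fixed point.
Pursuer's winning region = {1, 2, 4, 5, 6, 10}.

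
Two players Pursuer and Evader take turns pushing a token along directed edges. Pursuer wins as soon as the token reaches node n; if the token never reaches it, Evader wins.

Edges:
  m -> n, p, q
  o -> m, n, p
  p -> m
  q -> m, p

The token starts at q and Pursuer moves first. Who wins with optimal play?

Pursuer

Track states (vertex, player-to-move).
A0 = {(n,Pursuer), (n,Evader)}
A1: add {(m,Pursuer), (o,Pursuer)}.
A2: add {(p,Evader)}.
A3: add {(q,Pursuer)}.
(q,Pursuer) ∈ A3 ⇒ Pursuer forces the target.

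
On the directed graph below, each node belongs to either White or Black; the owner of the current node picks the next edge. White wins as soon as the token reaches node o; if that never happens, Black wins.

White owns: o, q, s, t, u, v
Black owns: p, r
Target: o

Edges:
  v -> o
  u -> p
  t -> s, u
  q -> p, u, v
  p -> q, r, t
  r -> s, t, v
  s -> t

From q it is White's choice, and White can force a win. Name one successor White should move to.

v

A0 = {o}
A1: add {v} — v (White) has v→o.
A2: add {q} — q (White) has q→v.
A3 = A2; e.g. p (Black) can still go to r. Fixed point.
From q, successor v is in the attractor (rank 1); the other successors p, u are not.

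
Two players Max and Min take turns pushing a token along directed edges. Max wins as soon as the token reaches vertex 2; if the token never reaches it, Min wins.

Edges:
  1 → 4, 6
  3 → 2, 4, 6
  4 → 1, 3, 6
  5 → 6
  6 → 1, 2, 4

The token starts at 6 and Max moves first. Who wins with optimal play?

Max

Track states (vertex, player-to-move).
A0 = {(2,Max), (2,Min)}
A1: add {(3,Max), (6,Max)}.
(6,Max) ∈ A1 ⇒ Max forces the target.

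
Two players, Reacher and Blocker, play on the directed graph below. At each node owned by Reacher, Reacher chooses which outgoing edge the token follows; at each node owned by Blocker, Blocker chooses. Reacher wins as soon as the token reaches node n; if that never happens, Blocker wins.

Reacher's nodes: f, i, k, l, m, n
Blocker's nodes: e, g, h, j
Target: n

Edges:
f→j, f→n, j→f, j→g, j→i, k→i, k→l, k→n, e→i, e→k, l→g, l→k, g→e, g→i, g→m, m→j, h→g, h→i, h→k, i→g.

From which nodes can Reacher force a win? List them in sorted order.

f, k, l, n

A0 = {n}
A1: add {f, k} — f (Reacher) has f→n; k (Reacher) has k→n.
A2: add {l} — l (Reacher) has l→k.
A3 = A2; e.g. e (Blocker) can still go to i. Fixed point.
Reacher's winning region = {f, k, l, n}.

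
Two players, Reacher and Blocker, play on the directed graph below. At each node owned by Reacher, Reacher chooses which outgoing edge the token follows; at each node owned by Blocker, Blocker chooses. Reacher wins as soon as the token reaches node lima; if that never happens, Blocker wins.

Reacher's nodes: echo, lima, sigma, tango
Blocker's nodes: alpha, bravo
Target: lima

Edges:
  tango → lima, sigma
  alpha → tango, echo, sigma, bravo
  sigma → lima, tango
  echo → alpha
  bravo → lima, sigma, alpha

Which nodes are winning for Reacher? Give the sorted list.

lima, sigma, tango

A0 = {lima}
A1: add {sigma, tango} — tango (Reacher) has tango→lima; sigma (Reacher) has sigma→lima.
A2 = A1; e.g. echo (Reacher) has no edge into A1. Fixed point.
Reacher's winning region = {lima, sigma, tango}.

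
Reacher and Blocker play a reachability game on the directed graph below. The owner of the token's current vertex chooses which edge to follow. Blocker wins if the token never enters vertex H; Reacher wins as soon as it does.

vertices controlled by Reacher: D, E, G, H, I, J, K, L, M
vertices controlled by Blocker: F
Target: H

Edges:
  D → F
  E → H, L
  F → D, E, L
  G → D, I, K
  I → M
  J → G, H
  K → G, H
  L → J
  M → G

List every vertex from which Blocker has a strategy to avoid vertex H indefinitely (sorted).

D, F

A0 = {H}
A1: add {E, J, K} — E (Reacher) has E→H; J (Reacher) has J→H; K (Reacher) has K→H.
A2: add {G, L} — G (Reacher) has G→K; L (Reacher) has L→J.
A3: add {M} — M (Reacher) has M→G.
A4: add {I} — I (Reacher) has I→M.
A5 = A4; e.g. D (Reacher) has no edge into A4. Fixed point.
Reacher's attractor = {E, G, H, I, J, K, L, M}; Blocker avoids the target exactly from the complement.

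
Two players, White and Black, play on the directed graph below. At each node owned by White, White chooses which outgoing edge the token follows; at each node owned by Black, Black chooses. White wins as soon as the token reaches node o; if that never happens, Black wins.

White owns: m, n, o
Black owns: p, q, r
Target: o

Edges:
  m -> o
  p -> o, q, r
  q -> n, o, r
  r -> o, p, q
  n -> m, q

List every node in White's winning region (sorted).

A0 = {o}
A1: add {m} — m (White) has m→o.
A2: add {n} — n (White) has n→m.
A3 = A2; e.g. p (Black) can still go to q. Fixed point.
White's winning region = {m, n, o}.

m, n, o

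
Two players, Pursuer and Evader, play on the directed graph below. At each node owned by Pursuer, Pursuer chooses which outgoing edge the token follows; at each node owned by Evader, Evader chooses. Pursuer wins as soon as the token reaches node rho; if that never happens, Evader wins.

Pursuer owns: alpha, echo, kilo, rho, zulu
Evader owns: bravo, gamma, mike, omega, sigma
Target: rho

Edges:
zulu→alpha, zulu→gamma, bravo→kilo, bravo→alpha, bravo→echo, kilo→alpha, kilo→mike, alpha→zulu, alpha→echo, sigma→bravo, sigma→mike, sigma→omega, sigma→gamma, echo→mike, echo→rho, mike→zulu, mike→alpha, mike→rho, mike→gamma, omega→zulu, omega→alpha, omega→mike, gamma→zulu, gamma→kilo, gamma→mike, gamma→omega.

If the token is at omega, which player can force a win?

Evader

A0 = {rho}
A1: add {echo} — echo (Pursuer) has echo→rho.
A2: add {alpha} — alpha (Pursuer) has alpha→echo.
A3: add {kilo, zulu} — zulu (Pursuer) has zulu→alpha; kilo (Pursuer) has kilo→alpha.
A4: add {bravo} — bravo (Evader): all of {kilo, alpha, echo} already in.
A5 = A4; e.g. sigma (Evader) can still go to mike. Fixed point.
omega never enters the attractor, so Evader can avoid the target forever.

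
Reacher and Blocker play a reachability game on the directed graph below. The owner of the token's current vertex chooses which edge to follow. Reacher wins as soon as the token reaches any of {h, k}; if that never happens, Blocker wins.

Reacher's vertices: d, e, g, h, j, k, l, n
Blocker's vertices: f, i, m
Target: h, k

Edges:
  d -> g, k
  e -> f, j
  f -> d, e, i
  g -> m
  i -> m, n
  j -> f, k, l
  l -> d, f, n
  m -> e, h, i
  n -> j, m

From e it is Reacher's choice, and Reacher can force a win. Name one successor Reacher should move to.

A0 = {h, k}
A1: add {d, j} — d (Reacher) has d→k; j (Reacher) has j→k.
A2: add {e, l, n} — e (Reacher) has e→j; l (Reacher) has l→d; n (Reacher) has n→j.
A3 = A2; e.g. f (Blocker) can still go to i. Fixed point.
From e, successor j is in the attractor (rank 1); the other successor f is not.

j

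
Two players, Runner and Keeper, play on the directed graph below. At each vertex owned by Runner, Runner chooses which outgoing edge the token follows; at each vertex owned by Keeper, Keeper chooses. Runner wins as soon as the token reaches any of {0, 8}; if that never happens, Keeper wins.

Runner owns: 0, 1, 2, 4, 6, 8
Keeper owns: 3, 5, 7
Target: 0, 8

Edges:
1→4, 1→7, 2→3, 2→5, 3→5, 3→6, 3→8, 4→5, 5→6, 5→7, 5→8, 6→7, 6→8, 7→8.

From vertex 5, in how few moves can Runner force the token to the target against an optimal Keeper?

A0 = {0, 8}
A1: add {6, 7} — 6 (Runner) has 6→8; 7 (Keeper): all of {8} already in.
A2: add {1, 5} — 1 (Runner) has 1→7; 5 (Keeper): all of {6, 7, 8} already in.
5 enters the attractor at level 2, so Runner can force the target in 2 moves from there.

2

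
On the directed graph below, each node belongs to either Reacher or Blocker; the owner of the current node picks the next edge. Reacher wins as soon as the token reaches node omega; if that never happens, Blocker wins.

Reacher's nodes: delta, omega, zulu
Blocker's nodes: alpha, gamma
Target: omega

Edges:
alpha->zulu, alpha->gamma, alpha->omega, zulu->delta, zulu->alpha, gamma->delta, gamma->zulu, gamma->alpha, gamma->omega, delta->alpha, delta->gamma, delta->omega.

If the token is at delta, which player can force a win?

Reacher

A0 = {omega}
A1: add {delta} — delta (Reacher) has delta→omega.
delta ∈ A1, so Reacher can force the target.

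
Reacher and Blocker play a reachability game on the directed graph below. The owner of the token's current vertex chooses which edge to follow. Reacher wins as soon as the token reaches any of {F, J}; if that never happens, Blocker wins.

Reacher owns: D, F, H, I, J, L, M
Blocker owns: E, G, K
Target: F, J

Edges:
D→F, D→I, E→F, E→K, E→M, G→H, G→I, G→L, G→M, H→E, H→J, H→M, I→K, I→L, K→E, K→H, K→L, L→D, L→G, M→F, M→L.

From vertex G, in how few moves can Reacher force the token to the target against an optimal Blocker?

4

A0 = {F, J}
A1: add {D, H, M} — D (Reacher) has D→F; H (Reacher) has H→J; M (Reacher) has M→F.
A2: add {L} — L (Reacher) has L→D.
A3: add {I} — I (Reacher) has I→L.
A4: add {G} — G (Blocker): all of {H, I, L, M} already in.
A5 = A4; e.g. E (Blocker) can still go to K. Fixed point.
G enters the attractor at level 4, so Reacher can force the target in 4 moves from there.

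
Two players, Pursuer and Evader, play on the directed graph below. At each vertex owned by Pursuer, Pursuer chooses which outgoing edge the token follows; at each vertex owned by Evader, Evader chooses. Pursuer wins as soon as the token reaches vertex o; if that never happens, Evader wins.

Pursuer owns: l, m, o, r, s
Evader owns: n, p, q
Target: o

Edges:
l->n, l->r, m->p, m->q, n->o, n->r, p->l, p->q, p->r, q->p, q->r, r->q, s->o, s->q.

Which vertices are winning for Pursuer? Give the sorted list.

A0 = {o}
A1: add {s} — s (Pursuer) has s→o.
A2 = A1; e.g. l (Pursuer) has no edge into A1. Fixed point.
Pursuer's winning region = {o, s}.

o, s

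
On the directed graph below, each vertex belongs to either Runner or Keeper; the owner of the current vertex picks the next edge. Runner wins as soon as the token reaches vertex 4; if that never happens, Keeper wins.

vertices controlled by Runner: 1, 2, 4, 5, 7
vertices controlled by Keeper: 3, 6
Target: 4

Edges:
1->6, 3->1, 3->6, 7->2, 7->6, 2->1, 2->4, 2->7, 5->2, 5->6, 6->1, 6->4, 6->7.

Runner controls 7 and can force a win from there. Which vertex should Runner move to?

2

A0 = {4}
A1: add {2} — 2 (Runner) has 2→4.
A2: add {5, 7} — 5 (Runner) has 5→2; 7 (Runner) has 7→2.
A3 = A2; e.g. 1 (Runner) has no edge into A2. Fixed point.
From 7, successor 2 is in the attractor (rank 1); the other successor 6 is not.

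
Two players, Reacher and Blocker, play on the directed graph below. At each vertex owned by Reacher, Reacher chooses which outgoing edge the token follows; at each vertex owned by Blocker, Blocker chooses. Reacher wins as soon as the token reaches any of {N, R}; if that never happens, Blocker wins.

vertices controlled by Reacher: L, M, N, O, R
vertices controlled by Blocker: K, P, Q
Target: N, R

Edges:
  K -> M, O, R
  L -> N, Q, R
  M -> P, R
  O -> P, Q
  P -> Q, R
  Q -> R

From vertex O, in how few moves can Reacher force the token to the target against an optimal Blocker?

2

A0 = {N, R}
A1: add {L, M, Q} — L (Reacher) has L→N; M (Reacher) has M→R; Q (Blocker): all of {R} already in.
A2: add {O, P} — O (Reacher) has O→Q; P (Blocker): all of {Q, R} already in.
O enters the attractor at level 2, so Reacher can force the target in 2 moves from there.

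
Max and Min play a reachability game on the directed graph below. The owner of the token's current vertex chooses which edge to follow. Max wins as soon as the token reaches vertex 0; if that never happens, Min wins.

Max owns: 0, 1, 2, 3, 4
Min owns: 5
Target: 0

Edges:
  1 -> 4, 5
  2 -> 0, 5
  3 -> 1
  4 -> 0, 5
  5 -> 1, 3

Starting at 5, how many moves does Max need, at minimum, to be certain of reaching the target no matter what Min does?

4

A0 = {0}
A1: add {2, 4} — 2 (Max) has 2→0; 4 (Max) has 4→0.
A2: add {1} — 1 (Max) has 1→4.
A3: add {3} — 3 (Max) has 3→1.
A4: add {5} — 5 (Min): all of {1, 3} already in.
A4 = all vertices. Fixed point.
5 enters the attractor at level 4, so Max can force the target in 4 moves from there.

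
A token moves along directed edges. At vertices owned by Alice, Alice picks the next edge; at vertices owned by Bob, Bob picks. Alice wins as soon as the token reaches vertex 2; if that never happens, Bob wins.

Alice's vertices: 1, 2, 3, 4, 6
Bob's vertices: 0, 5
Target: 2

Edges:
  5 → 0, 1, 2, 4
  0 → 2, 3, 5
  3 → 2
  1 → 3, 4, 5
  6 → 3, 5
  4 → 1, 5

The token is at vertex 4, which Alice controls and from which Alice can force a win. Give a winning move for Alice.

1

A0 = {2}
A1: add {3} — 3 (Alice) has 3→2.
A2: add {1, 6} — 1 (Alice) has 1→3; 6 (Alice) has 6→3.
A3: add {4} — 4 (Alice) has 4→1.
A4 = A3; e.g. 0 (Bob) can still go to 5. Fixed point.
From 4, successor 1 is in the attractor (rank 2); the other successor 5 is not.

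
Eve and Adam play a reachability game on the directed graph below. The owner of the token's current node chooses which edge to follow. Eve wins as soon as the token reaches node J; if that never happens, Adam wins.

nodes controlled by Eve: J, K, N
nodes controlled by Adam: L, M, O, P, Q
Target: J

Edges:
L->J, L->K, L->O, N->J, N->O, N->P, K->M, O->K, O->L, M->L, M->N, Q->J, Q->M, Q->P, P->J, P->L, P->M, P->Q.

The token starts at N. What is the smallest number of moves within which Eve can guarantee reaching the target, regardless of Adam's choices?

A0 = {J}
A1: add {N} — N (Eve) has N→J.
A2 = A1; e.g. K (Eve) has no edge into A1. Fixed point.
N enters the attractor at level 1, so Eve can force the target in 1 move from there.

1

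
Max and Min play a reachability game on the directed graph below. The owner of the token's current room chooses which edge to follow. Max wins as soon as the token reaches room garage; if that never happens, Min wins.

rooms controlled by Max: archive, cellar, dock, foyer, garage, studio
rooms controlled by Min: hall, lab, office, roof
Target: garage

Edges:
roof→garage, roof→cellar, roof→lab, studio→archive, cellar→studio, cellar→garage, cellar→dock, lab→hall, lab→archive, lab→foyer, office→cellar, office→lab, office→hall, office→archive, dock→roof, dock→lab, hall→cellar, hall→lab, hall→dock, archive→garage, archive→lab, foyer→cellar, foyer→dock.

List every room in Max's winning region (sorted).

archive, cellar, foyer, garage, studio

A0 = {garage}
A1: add {archive, cellar} — cellar (Max) has cellar→garage; archive (Max) has archive→garage.
A2: add {foyer, studio} — studio (Max) has studio→archive; foyer (Max) has foyer→cellar.
A3 = A2; e.g. roof (Min) can still go to lab. Fixed point.
Max's winning region = {archive, cellar, foyer, garage, studio}.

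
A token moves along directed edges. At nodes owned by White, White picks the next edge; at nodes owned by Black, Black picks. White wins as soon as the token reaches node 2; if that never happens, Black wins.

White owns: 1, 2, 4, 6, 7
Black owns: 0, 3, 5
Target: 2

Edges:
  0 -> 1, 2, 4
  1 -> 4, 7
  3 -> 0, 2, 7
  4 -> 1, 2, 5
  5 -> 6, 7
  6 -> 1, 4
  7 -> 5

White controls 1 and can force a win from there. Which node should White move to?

4

A0 = {2}
A1: add {4} — 4 (White) has 4→2.
A2: add {1, 6} — 1 (White) has 1→4; 6 (White) has 6→4.
A3: add {0} — 0 (Black): all of {1, 2, 4} already in.
A4 = A3; e.g. 3 (Black) can still go to 7. Fixed point.
From 1, successor 4 is in the attractor (rank 1); the other successor 7 is not.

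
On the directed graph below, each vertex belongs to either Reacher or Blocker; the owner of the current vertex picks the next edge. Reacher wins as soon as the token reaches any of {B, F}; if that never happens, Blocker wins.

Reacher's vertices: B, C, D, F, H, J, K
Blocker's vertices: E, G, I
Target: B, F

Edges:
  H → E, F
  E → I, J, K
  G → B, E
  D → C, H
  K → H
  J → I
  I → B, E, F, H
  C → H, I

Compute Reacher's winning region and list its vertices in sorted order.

A0 = {B, F}
A1: add {H} — H (Reacher) has H→F.
A2: add {C, D, K} — C (Reacher) has C→H; D (Reacher) has D→H; K (Reacher) has K→H.
A3 = A2; e.g. E (Blocker) can still go to I. Fixed point.
Reacher's winning region = {B, C, D, F, H, K}.

B, C, D, F, H, K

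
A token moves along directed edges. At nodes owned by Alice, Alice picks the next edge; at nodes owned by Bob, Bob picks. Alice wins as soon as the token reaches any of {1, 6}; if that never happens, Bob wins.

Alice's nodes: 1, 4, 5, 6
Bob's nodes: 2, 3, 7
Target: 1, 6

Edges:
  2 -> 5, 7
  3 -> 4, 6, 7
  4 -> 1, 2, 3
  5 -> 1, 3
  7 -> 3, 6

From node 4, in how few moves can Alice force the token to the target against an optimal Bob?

A0 = {1, 6}
A1: add {4, 5} — 4 (Alice) has 4→1; 5 (Alice) has 5→1.
A2 = A1; e.g. 2 (Bob) can still go to 7. Fixed point.
4 enters the attractor at level 1, so Alice can force the target in 1 move from there.

1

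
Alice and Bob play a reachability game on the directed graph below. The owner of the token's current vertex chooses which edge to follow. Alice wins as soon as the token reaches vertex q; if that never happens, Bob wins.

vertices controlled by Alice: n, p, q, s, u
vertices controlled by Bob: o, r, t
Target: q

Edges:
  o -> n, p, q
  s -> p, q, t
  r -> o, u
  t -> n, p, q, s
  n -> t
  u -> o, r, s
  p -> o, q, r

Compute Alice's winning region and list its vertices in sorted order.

p, q, s, u

A0 = {q}
A1: add {p, s} — p (Alice) has p→q; s (Alice) has s→q.
A2: add {u} — u (Alice) has u→s.
A3 = A2; e.g. n (Alice) has no edge into A2. Fixed point.
Alice's winning region = {p, q, s, u}.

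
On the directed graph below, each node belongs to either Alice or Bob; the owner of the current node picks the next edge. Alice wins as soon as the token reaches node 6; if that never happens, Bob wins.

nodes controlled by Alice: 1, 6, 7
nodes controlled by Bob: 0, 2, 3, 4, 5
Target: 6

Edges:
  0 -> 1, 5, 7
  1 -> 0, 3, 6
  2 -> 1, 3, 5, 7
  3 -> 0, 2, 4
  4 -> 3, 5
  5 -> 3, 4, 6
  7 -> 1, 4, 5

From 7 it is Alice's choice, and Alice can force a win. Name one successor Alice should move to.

A0 = {6}
A1: add {1} — 1 (Alice) has 1→6.
A2: add {7} — 7 (Alice) has 7→1.
A3 = A2; e.g. 0 (Bob) can still go to 5. Fixed point.
From 7, successor 1 is in the attractor (rank 1); the other successors 4, 5 are not.

1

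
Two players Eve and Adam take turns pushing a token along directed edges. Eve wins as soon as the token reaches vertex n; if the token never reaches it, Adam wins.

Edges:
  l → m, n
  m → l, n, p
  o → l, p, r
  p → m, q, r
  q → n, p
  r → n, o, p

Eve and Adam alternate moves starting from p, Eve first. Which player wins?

Adam

Track states (vertex, player-to-move).
A0 = {(n,Eve), (n,Adam)}
A1: add {(l,Eve), (m,Eve), (q,Eve), (r,Eve)}.
A2: add {(l,Adam), (p,Adam)}.
A3: add {(o,Eve)}.
A4 = A3; e.g. (m,Adam) stays out. (p,Eve) never enters ⇒ Adam avoids the target.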